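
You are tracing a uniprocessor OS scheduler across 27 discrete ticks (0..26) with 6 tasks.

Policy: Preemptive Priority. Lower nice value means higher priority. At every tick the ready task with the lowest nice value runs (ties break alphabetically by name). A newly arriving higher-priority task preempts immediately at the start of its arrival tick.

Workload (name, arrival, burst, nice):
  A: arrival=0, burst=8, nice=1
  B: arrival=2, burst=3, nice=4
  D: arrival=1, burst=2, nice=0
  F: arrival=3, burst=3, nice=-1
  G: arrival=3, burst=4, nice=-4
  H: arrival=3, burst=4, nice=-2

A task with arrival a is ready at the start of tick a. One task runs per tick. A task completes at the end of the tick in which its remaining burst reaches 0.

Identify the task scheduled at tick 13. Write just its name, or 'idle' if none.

running at tick 13 = F

t=0: ready={A} → run A
t=1: ready={A,D} → run D
t=2: ready={A,B,D} → run D
t=3: ready={A,B,F,G,H} → run G
t=4: ready={A,B,F,G,H} → run G
t=5: ready={A,B,F,G,H} → run G
t=6: ready={A,B,F,G,H} → run G
t=7: ready={A,B,F,H} → run H
t=8: ready={A,B,F,H} → run H
t=9: ready={A,B,F,H} → run H
t=10: ready={A,B,F,H} → run H
t=11: ready={A,B,F} → run F
t=12: ready={A,B,F} → run F
t=13: ready={A,B,F} → run F
t=14: ready={A,B} → run A
t=15: ready={A,B} → run A
t=16: ready={A,B} → run A
t=17: ready={A,B} → run A
t=18: ready={A,B} → run A
t=19: ready={A,B} → run A
t=20: ready={A,B} → run A
t=21: ready={B} → run B
t=22: ready={B} → run B
t=23: ready={B} → run B
t=24: (idle)
t=25: (idle)
t=26: (idle)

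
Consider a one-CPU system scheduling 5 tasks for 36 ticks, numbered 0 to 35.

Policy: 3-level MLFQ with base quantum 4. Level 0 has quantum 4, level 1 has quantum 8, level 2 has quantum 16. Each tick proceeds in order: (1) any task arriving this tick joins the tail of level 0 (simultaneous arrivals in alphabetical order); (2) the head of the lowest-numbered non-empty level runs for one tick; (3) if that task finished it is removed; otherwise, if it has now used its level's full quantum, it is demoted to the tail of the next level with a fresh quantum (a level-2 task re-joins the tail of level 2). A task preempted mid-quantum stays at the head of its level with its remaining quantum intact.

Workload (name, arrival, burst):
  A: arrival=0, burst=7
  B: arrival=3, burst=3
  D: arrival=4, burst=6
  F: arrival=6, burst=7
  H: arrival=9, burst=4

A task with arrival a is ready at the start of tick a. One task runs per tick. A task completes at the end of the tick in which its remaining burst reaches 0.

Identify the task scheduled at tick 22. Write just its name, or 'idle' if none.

running at tick 22 = D

t=0: L0/L1/L2 = A/-/- → run A
t=1: L0/L1/L2 = A/-/- → run A
t=2: L0/L1/L2 = A/-/- → run A
t=3: L0/L1/L2 = AB/-/- → run A
t=4: L0/L1/L2 = BD/A/- → run B
t=5: L0/L1/L2 = BD/A/- → run B
t=6: L0/L1/L2 = BDF/A/- → run B
t=7: L0/L1/L2 = DF/A/- → run D
t=8: L0/L1/L2 = DF/A/- → run D
t=9: L0/L1/L2 = DFH/A/- → run D
t=10: L0/L1/L2 = DFH/A/- → run D
t=11: L0/L1/L2 = FH/AD/- → run F
t=12: L0/L1/L2 = FH/AD/- → run F
t=13: L0/L1/L2 = FH/AD/- → run F
t=14: L0/L1/L2 = FH/AD/- → run F
t=15: L0/L1/L2 = H/ADF/- → run H
t=16: L0/L1/L2 = H/ADF/- → run H
t=17: L0/L1/L2 = H/ADF/- → run H
t=18: L0/L1/L2 = H/ADF/- → run H
t=19: L0/L1/L2 = -/ADF/- → run A
t=20: L0/L1/L2 = -/ADF/- → run A
t=21: L0/L1/L2 = -/ADF/- → run A
t=22: L0/L1/L2 = -/DF/- → run D
t=23: L0/L1/L2 = -/DF/- → run D
t=24: L0/L1/L2 = -/F/- → run F
t=25: L0/L1/L2 = -/F/- → run F
t=26: L0/L1/L2 = -/F/- → run F
t=27: (idle)
t=28: (idle)
t=29: (idle)
t=30: (idle)
t=31: (idle)
t=32: (idle)
t=33: (idle)
t=34: (idle)
t=35: (idle)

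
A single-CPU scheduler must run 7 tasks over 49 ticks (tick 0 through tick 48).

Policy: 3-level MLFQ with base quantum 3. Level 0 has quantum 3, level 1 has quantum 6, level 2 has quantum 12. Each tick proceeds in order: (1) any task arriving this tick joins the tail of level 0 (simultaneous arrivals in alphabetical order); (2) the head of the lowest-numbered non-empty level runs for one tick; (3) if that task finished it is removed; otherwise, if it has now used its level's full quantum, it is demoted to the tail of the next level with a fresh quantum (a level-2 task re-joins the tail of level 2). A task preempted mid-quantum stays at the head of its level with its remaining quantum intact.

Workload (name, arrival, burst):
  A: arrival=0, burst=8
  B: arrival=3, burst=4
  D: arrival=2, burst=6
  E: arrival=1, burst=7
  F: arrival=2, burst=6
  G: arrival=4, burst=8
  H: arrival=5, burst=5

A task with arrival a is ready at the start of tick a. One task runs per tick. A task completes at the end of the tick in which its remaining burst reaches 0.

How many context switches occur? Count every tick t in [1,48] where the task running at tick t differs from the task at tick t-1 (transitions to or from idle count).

context switches = 14

t=0: L0/L1/L2 = A/-/- → run A
t=1: L0/L1/L2 = AE/-/- → run A
t=2: L0/L1/L2 = AEDF/-/- → run A
t=3: L0/L1/L2 = EDFB/A/- → run E
t=4: L0/L1/L2 = EDFBG/A/- → run E
t=5: L0/L1/L2 = EDFBGH/A/- → run E
t=6: L0/L1/L2 = DFBGH/AE/- → run D
t=7: L0/L1/L2 = DFBGH/AE/- → run D
t=8: L0/L1/L2 = DFBGH/AE/- → run D
t=9: L0/L1/L2 = FBGH/AED/- → run F
t=10: L0/L1/L2 = FBGH/AED/- → run F
t=11: L0/L1/L2 = FBGH/AED/- → run F
t=12: L0/L1/L2 = BGH/AEDF/- → run B
t=13: L0/L1/L2 = BGH/AEDF/- → run B
t=14: L0/L1/L2 = BGH/AEDF/- → run B
t=15: L0/L1/L2 = GH/AEDFB/- → run G
t=16: L0/L1/L2 = GH/AEDFB/- → run G
t=17: L0/L1/L2 = GH/AEDFB/- → run G
t=18: L0/L1/L2 = H/AEDFBG/- → run H
t=19: L0/L1/L2 = H/AEDFBG/- → run H
t=20: L0/L1/L2 = H/AEDFBG/- → run H
t=21: L0/L1/L2 = -/AEDFBGH/- → run A
t=22: L0/L1/L2 = -/AEDFBGH/- → run A
t=23: L0/L1/L2 = -/AEDFBGH/- → run A
t=24: L0/L1/L2 = -/AEDFBGH/- → run A
t=25: L0/L1/L2 = -/AEDFBGH/- → run A
t=26: L0/L1/L2 = -/EDFBGH/- → run E
t=27: L0/L1/L2 = -/EDFBGH/- → run E
t=28: L0/L1/L2 = -/EDFBGH/- → run E
t=29: L0/L1/L2 = -/EDFBGH/- → run E
t=30: L0/L1/L2 = -/DFBGH/- → run D
t=31: L0/L1/L2 = -/DFBGH/- → run D
t=32: L0/L1/L2 = -/DFBGH/- → run D
t=33: L0/L1/L2 = -/FBGH/- → run F
t=34: L0/L1/L2 = -/FBGH/- → run F
t=35: L0/L1/L2 = -/FBGH/- → run F
t=36: L0/L1/L2 = -/BGH/- → run B
t=37: L0/L1/L2 = -/GH/- → run G
t=38: L0/L1/L2 = -/GH/- → run G
t=39: L0/L1/L2 = -/GH/- → run G
t=40: L0/L1/L2 = -/GH/- → run G
t=41: L0/L1/L2 = -/GH/- → run G
t=42: L0/L1/L2 = -/H/- → run H
t=43: L0/L1/L2 = -/H/- → run H
t=44: (idle)
t=45: (idle)
t=46: (idle)
t=47: (idle)
t=48: (idle)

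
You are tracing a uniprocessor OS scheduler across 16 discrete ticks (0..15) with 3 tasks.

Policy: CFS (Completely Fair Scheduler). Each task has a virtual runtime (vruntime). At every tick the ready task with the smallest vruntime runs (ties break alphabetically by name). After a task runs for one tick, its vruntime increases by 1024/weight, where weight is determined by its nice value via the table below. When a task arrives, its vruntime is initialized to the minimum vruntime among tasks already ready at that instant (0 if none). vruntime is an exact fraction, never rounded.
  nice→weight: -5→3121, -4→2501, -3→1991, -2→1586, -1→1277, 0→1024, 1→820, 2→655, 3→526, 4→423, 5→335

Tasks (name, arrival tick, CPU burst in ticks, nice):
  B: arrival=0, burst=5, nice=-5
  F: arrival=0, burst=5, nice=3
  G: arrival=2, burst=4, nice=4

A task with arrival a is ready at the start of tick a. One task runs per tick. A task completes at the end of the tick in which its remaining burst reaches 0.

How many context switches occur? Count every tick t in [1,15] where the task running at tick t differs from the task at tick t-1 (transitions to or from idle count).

context switches = 12

t=0: vr[B=0 F=0] → run B
t=1: vr[B=1024/3121 F=0] → run F
t=2: vr[B=1024/3121 F=512/263 G=1024/3121] → run B
t=3: vr[B=2048/3121 F=512/263 G=1024/3121] → run G
t=4: vr[B=2048/3121 F=512/263 G=3629056/1320183] → run B
t=5: vr[B=3072/3121 F=512/263 G=3629056/1320183] → run B
t=6: vr[B=4096/3121 F=512/263 G=3629056/1320183] → run B
t=7: vr[F=512/263 G=3629056/1320183] → run F
t=8: vr[F=1024/263 G=3629056/1320183] → run G
t=9: vr[F=1024/263 G=6824960/1320183] → run F
t=10: vr[F=1536/263 G=6824960/1320183] → run G
t=11: vr[F=1536/263 G=3340288/440061] → run F
t=12: vr[F=2048/263 G=3340288/440061] → run G
t=13: vr[F=2048/263] → run F
t=14: (idle)
t=15: (idle)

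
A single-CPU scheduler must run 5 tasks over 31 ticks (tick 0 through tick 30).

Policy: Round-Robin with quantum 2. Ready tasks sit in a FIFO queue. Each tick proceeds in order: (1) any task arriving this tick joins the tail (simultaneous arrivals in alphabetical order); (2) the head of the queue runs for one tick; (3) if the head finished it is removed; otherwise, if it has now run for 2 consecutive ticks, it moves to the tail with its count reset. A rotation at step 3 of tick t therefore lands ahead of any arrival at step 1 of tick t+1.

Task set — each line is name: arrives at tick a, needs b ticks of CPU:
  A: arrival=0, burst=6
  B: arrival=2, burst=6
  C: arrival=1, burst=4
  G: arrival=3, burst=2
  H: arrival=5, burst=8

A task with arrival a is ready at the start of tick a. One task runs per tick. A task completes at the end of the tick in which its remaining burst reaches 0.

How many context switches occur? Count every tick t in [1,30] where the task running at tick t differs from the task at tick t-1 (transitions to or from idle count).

t=0: queue=[A] q_used=0 → run A
t=1: queue=[A,C] q_used=1 → run A
t=2: queue=[C,A,B] q_used=0 → run C
t=3: queue=[C,A,B,G] q_used=1 → run C
t=4: queue=[A,B,G,C] q_used=0 → run A
t=5: queue=[A,B,G,C,H] q_used=1 → run A
t=6: queue=[B,G,C,H,A] q_used=0 → run B
t=7: queue=[B,G,C,H,A] q_used=1 → run B
t=8: queue=[G,C,H,A,B] q_used=0 → run G
t=9: queue=[G,C,H,A,B] q_used=1 → run G
t=10: queue=[C,H,A,B] q_used=0 → run C
t=11: queue=[C,H,A,B] q_used=1 → run C
t=12: queue=[H,A,B] q_used=0 → run H
t=13: queue=[H,A,B] q_used=1 → run H
t=14: queue=[A,B,H] q_used=0 → run A
t=15: queue=[A,B,H] q_used=1 → run A
t=16: queue=[B,H] q_used=0 → run B
t=17: queue=[B,H] q_used=1 → run B
t=18: queue=[H,B] q_used=0 → run H
t=19: queue=[H,B] q_used=1 → run H
t=20: queue=[B,H] q_used=0 → run B
t=21: queue=[B,H] q_used=1 → run B
t=22: queue=[H] q_used=0 → run H
t=23: queue=[H] q_used=1 → run H
t=24: queue=[H] q_used=0 → run H
t=25: queue=[H] q_used=1 → run H
t=26: (idle)
t=27: (idle)
t=28: (idle)
t=29: (idle)
t=30: (idle)

context switches = 12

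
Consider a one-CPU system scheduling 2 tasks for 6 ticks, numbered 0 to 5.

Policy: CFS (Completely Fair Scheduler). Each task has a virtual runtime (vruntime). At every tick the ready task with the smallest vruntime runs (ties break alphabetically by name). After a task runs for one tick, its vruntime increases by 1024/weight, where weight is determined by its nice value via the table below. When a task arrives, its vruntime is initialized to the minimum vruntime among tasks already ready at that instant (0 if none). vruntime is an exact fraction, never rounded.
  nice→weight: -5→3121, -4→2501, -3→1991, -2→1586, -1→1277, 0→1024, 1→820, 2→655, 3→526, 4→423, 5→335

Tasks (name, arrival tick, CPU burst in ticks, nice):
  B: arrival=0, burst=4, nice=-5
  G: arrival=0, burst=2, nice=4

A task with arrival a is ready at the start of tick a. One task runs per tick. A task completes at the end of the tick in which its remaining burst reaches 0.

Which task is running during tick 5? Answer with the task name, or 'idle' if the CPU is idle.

running at tick 5 = G

t=0: vr[B=0 G=0] → run B
t=1: vr[B=1024/3121 G=0] → run G
t=2: vr[B=1024/3121 G=1024/423] → run B
t=3: vr[B=2048/3121 G=1024/423] → run B
t=4: vr[B=3072/3121 G=1024/423] → run B
t=5: vr[G=1024/423] → run G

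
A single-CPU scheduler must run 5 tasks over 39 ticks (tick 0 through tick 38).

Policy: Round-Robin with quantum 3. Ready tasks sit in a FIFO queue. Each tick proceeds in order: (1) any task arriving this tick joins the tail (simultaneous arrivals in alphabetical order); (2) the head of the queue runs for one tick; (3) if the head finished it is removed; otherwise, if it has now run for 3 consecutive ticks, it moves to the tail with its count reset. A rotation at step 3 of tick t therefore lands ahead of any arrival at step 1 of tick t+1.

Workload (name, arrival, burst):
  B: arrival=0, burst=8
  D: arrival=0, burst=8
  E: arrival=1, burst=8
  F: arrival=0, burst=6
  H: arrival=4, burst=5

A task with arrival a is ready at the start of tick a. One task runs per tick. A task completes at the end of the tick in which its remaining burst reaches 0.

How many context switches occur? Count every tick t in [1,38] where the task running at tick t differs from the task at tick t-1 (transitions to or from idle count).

context switches = 13

t=0: queue=[B,D,F] q_used=0 → run B
t=1: queue=[B,D,F,E] q_used=1 → run B
t=2: queue=[B,D,F,E] q_used=2 → run B
t=3: queue=[D,F,E,B] q_used=0 → run D
t=4: queue=[D,F,E,B,H] q_used=1 → run D
t=5: queue=[D,F,E,B,H] q_used=2 → run D
t=6: queue=[F,E,B,H,D] q_used=0 → run F
t=7: queue=[F,E,B,H,D] q_used=1 → run F
t=8: queue=[F,E,B,H,D] q_used=2 → run F
t=9: queue=[E,B,H,D,F] q_used=0 → run E
t=10: queue=[E,B,H,D,F] q_used=1 → run E
t=11: queue=[E,B,H,D,F] q_used=2 → run E
t=12: queue=[B,H,D,F,E] q_used=0 → run B
t=13: queue=[B,H,D,F,E] q_used=1 → run B
t=14: queue=[B,H,D,F,E] q_used=2 → run B
t=15: queue=[H,D,F,E,B] q_used=0 → run H
t=16: queue=[H,D,F,E,B] q_used=1 → run H
t=17: queue=[H,D,F,E,B] q_used=2 → run H
t=18: queue=[D,F,E,B,H] q_used=0 → run D
t=19: queue=[D,F,E,B,H] q_used=1 → run D
t=20: queue=[D,F,E,B,H] q_used=2 → run D
t=21: queue=[F,E,B,H,D] q_used=0 → run F
t=22: queue=[F,E,B,H,D] q_used=1 → run F
t=23: queue=[F,E,B,H,D] q_used=2 → run F
t=24: queue=[E,B,H,D] q_used=0 → run E
t=25: queue=[E,B,H,D] q_used=1 → run E
t=26: queue=[E,B,H,D] q_used=2 → run E
t=27: queue=[B,H,D,E] q_used=0 → run B
t=28: queue=[B,H,D,E] q_used=1 → run B
t=29: queue=[H,D,E] q_used=0 → run H
t=30: queue=[H,D,E] q_used=1 → run H
t=31: queue=[D,E] q_used=0 → run D
t=32: queue=[D,E] q_used=1 → run D
t=33: queue=[E] q_used=0 → run E
t=34: queue=[E] q_used=1 → run E
t=35: (idle)
t=36: (idle)
t=37: (idle)
t=38: (idle)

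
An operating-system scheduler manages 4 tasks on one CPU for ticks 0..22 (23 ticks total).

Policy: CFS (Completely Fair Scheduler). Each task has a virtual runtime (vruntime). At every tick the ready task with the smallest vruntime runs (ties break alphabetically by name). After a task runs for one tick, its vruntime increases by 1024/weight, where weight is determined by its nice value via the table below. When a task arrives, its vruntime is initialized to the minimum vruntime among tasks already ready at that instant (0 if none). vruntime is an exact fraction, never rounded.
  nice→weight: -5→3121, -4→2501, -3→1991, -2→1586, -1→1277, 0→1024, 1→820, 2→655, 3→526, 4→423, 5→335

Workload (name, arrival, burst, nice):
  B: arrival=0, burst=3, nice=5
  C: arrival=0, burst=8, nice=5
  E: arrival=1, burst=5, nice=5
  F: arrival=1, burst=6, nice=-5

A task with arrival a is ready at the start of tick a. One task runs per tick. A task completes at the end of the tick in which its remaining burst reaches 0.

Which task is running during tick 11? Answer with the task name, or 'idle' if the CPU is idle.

t=0: vr[B=0 C=0] → run B
t=1: vr[B=1024/335 C=0 E=0 F=0] → run C
t=2: vr[B=1024/335 C=1024/335 E=0 F=0] → run E
t=3: vr[B=1024/335 C=1024/335 E=1024/335 F=0] → run F
t=4: vr[B=1024/335 C=1024/335 E=1024/335 F=1024/3121] → run F
t=5: vr[B=1024/335 C=1024/335 E=1024/335 F=2048/3121] → run F
t=6: vr[B=1024/335 C=1024/335 E=1024/335 F=3072/3121] → run F
t=7: vr[B=1024/335 C=1024/335 E=1024/335 F=4096/3121] → run F
t=8: vr[B=1024/335 C=1024/335 E=1024/335 F=5120/3121] → run F
t=9: vr[B=1024/335 C=1024/335 E=1024/335] → run B
t=10: vr[B=2048/335 C=1024/335 E=1024/335] → run C
t=11: vr[B=2048/335 C=2048/335 E=1024/335] → run E
t=12: vr[B=2048/335 C=2048/335 E=2048/335] → run B
t=13: vr[C=2048/335 E=2048/335] → run C
t=14: vr[C=3072/335 E=2048/335] → run E
t=15: vr[C=3072/335 E=3072/335] → run C
t=16: vr[C=4096/335 E=3072/335] → run E
t=17: vr[C=4096/335 E=4096/335] → run C
t=18: vr[C=1024/67 E=4096/335] → run E
t=19: vr[C=1024/67] → run C
t=20: vr[C=6144/335] → run C
t=21: vr[C=7168/335] → run C
t=22: (idle)

running at tick 11 = E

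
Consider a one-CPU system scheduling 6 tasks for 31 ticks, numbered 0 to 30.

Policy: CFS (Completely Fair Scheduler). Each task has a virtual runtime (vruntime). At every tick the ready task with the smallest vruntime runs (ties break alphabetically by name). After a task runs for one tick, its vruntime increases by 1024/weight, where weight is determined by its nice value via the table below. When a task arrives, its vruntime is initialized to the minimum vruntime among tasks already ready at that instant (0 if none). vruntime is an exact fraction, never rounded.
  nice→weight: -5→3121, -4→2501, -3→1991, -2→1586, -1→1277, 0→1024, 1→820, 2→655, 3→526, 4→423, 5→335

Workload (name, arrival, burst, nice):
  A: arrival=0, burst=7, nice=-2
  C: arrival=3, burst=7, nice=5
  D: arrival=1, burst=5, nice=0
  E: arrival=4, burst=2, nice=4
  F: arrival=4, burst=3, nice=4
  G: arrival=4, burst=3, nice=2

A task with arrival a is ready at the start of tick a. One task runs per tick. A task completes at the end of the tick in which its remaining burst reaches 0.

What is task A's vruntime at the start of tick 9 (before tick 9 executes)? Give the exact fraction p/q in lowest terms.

t=0: vr[A=0] → run A
t=1: vr[A=512/793 D=512/793] → run A
t=2: vr[A=1024/793 D=512/793] → run D
t=3: vr[A=1024/793 C=1024/793 D=1305/793] → run A
t=4: vr[A=1536/793 C=1024/793 D=1305/793 E=1024/793 F=1024/793 G=1024/793] → run C
t=5: vr[A=1536/793 C=1155072/265655 D=1305/793 E=1024/793 F=1024/793 G=1024/793] → run E
t=6: vr[A=1536/793 C=1155072/265655 D=1305/793 E=1245184/335439 F=1024/793 G=1024/793] → run F
t=7: vr[A=1536/793 C=1155072/265655 D=1305/793 E=1245184/335439 F=1245184/335439 G=1024/793] → run G
t=8: vr[A=1536/793 C=1155072/265655 D=1305/793 E=1245184/335439 F=1245184/335439 G=1482752/519415] → run D
t=9: vr[A=1536/793 C=1155072/265655 D=2098/793 E=1245184/335439 F=1245184/335439 G=1482752/519415] → run A
t=10: vr[A=2048/793 C=1155072/265655 D=2098/793 E=1245184/335439 F=1245184/335439 G=1482752/519415] → run A
t=11: vr[A=2560/793 C=1155072/265655 D=2098/793 E=1245184/335439 F=1245184/335439 G=1482752/519415] → run D
t=12: vr[A=2560/793 C=1155072/265655 D=2891/793 E=1245184/335439 F=1245184/335439 G=1482752/519415] → run G
t=13: vr[A=2560/793 C=1155072/265655 D=2891/793 E=1245184/335439 F=1245184/335439 G=2294784/519415] → run A
t=14: vr[A=3072/793 C=1155072/265655 D=2891/793 E=1245184/335439 F=1245184/335439 G=2294784/519415] → run D
t=15: vr[A=3072/793 C=1155072/265655 D=3684/793 E=1245184/335439 F=1245184/335439 G=2294784/519415] → run E
t=16: vr[A=3072/793 C=1155072/265655 D=3684/793 F=1245184/335439 G=2294784/519415] → run F
t=17: vr[A=3072/793 C=1155072/265655 D=3684/793 F=2057216/335439 G=2294784/519415] → run A
t=18: vr[C=1155072/265655 D=3684/793 F=2057216/335439 G=2294784/519415] → run C
t=19: vr[C=1967104/265655 D=3684/793 F=2057216/335439 G=2294784/519415] → run G
t=20: vr[C=1967104/265655 D=3684/793 F=2057216/335439] → run D
t=21: vr[C=1967104/265655 F=2057216/335439] → run F
t=22: vr[C=1967104/265655] → run C
t=23: vr[C=2779136/265655] → run C
t=24: vr[C=3591168/265655] → run C
t=25: vr[C=880640/53131] → run C
t=26: vr[C=5215232/265655] → run C
t=27: (idle)
t=28: (idle)
t=29: (idle)
t=30: (idle)

vruntime(A, start of tick 9) = 1536/793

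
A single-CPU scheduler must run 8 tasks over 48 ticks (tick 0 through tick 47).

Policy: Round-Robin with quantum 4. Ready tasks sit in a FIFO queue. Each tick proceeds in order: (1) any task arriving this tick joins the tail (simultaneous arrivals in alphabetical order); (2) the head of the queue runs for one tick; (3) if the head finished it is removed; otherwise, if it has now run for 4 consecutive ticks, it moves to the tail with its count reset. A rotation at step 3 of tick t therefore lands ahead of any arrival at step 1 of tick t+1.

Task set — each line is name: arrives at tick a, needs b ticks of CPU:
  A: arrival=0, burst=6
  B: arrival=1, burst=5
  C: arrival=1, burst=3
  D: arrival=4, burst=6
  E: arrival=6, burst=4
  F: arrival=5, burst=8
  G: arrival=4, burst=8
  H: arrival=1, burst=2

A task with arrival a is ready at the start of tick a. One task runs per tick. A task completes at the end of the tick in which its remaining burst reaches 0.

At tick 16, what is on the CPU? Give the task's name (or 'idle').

running at tick 16 = D

t=0: queue=[A] q_used=0 → run A
t=1: queue=[A,B,C,H] q_used=1 → run A
t=2: queue=[A,B,C,H] q_used=2 → run A
t=3: queue=[A,B,C,H] q_used=3 → run A
t=4: queue=[B,C,H,A,D,G] q_used=0 → run B
t=5: queue=[B,C,H,A,D,G,F] q_used=1 → run B
t=6: queue=[B,C,H,A,D,G,F,E] q_used=2 → run B
t=7: queue=[B,C,H,A,D,G,F,E] q_used=3 → run B
t=8: queue=[C,H,A,D,G,F,E,B] q_used=0 → run C
t=9: queue=[C,H,A,D,G,F,E,B] q_used=1 → run C
t=10: queue=[C,H,A,D,G,F,E,B] q_used=2 → run C
t=11: queue=[H,A,D,G,F,E,B] q_used=0 → run H
t=12: queue=[H,A,D,G,F,E,B] q_used=1 → run H
t=13: queue=[A,D,G,F,E,B] q_used=0 → run A
t=14: queue=[A,D,G,F,E,B] q_used=1 → run A
t=15: queue=[D,G,F,E,B] q_used=0 → run D
t=16: queue=[D,G,F,E,B] q_used=1 → run D
t=17: queue=[D,G,F,E,B] q_used=2 → run D
t=18: queue=[D,G,F,E,B] q_used=3 → run D
t=19: queue=[G,F,E,B,D] q_used=0 → run G
t=20: queue=[G,F,E,B,D] q_used=1 → run G
t=21: queue=[G,F,E,B,D] q_used=2 → run G
t=22: queue=[G,F,E,B,D] q_used=3 → run G
t=23: queue=[F,E,B,D,G] q_used=0 → run F
t=24: queue=[F,E,B,D,G] q_used=1 → run F
t=25: queue=[F,E,B,D,G] q_used=2 → run F
t=26: queue=[F,E,B,D,G] q_used=3 → run F
t=27: queue=[E,B,D,G,F] q_used=0 → run E
t=28: queue=[E,B,D,G,F] q_used=1 → run E
t=29: queue=[E,B,D,G,F] q_used=2 → run E
t=30: queue=[E,B,D,G,F] q_used=3 → run E
t=31: queue=[B,D,G,F] q_used=0 → run B
t=32: queue=[D,G,F] q_used=0 → run D
t=33: queue=[D,G,F] q_used=1 → run D
t=34: queue=[G,F] q_used=0 → run G
t=35: queue=[G,F] q_used=1 → run G
t=36: queue=[G,F] q_used=2 → run G
t=37: queue=[G,F] q_used=3 → run G
t=38: queue=[F] q_used=0 → run F
t=39: queue=[F] q_used=1 → run F
t=40: queue=[F] q_used=2 → run F
t=41: queue=[F] q_used=3 → run F
t=42: (idle)
t=43: (idle)
t=44: (idle)
t=45: (idle)
t=46: (idle)
t=47: (idle)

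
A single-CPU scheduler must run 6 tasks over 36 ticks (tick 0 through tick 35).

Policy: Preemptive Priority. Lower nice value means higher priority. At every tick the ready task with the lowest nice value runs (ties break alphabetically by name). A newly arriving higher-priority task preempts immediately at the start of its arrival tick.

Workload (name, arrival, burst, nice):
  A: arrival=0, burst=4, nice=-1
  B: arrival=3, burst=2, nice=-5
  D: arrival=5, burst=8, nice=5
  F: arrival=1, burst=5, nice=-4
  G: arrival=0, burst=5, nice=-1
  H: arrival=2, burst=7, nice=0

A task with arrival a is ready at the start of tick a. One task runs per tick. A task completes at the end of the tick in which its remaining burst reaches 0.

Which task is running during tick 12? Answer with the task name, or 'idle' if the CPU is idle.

running at tick 12 = G

t=0: ready={A,G} → run A
t=1: ready={A,F,G} → run F
t=2: ready={A,F,G,H} → run F
t=3: ready={A,B,F,G,H} → run B
t=4: ready={A,B,F,G,H} → run B
t=5: ready={A,D,F,G,H} → run F
t=6: ready={A,D,F,G,H} → run F
t=7: ready={A,D,F,G,H} → run F
t=8: ready={A,D,G,H} → run A
t=9: ready={A,D,G,H} → run A
t=10: ready={A,D,G,H} → run A
t=11: ready={D,G,H} → run G
t=12: ready={D,G,H} → run G
t=13: ready={D,G,H} → run G
t=14: ready={D,G,H} → run G
t=15: ready={D,G,H} → run G
t=16: ready={D,H} → run H
t=17: ready={D,H} → run H
t=18: ready={D,H} → run H
t=19: ready={D,H} → run H
t=20: ready={D,H} → run H
t=21: ready={D,H} → run H
t=22: ready={D,H} → run H
t=23: ready={D} → run D
t=24: ready={D} → run D
t=25: ready={D} → run D
t=26: ready={D} → run D
t=27: ready={D} → run D
t=28: ready={D} → run D
t=29: ready={D} → run D
t=30: ready={D} → run D
t=31: (idle)
t=32: (idle)
t=33: (idle)
t=34: (idle)
t=35: (idle)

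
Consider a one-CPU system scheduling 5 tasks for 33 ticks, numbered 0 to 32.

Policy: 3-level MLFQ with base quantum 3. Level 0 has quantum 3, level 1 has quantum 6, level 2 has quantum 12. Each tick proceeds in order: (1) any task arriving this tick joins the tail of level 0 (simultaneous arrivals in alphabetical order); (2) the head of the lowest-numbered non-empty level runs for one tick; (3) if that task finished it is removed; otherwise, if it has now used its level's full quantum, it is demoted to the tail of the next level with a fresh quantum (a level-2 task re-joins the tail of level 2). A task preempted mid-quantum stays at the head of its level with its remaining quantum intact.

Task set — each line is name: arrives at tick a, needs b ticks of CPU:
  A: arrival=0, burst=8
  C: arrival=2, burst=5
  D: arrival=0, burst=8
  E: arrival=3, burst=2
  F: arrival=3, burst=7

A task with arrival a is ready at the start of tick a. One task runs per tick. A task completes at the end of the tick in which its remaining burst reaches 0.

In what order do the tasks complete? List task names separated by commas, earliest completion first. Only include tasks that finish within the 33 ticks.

t=0: L0/L1/L2 = AD/-/- → run A
t=1: L0/L1/L2 = AD/-/- → run A
t=2: L0/L1/L2 = ADC/-/- → run A
t=3: L0/L1/L2 = DCEF/A/- → run D
t=4: L0/L1/L2 = DCEF/A/- → run D
t=5: L0/L1/L2 = DCEF/A/- → run D
t=6: L0/L1/L2 = CEF/AD/- → run C
t=7: L0/L1/L2 = CEF/AD/- → run C
t=8: L0/L1/L2 = CEF/AD/- → run C
t=9: L0/L1/L2 = EF/ADC/- → run E
t=10: L0/L1/L2 = EF/ADC/- → run E
t=11: L0/L1/L2 = F/ADC/- → run F
t=12: L0/L1/L2 = F/ADC/- → run F
t=13: L0/L1/L2 = F/ADC/- → run F
t=14: L0/L1/L2 = -/ADCF/- → run A
t=15: L0/L1/L2 = -/ADCF/- → run A
t=16: L0/L1/L2 = -/ADCF/- → run A
t=17: L0/L1/L2 = -/ADCF/- → run A
t=18: L0/L1/L2 = -/ADCF/- → run A
t=19: L0/L1/L2 = -/DCF/- → run D
t=20: L0/L1/L2 = -/DCF/- → run D
t=21: L0/L1/L2 = -/DCF/- → run D
t=22: L0/L1/L2 = -/DCF/- → run D
t=23: L0/L1/L2 = -/DCF/- → run D
t=24: L0/L1/L2 = -/CF/- → run C
t=25: L0/L1/L2 = -/CF/- → run C
t=26: L0/L1/L2 = -/F/- → run F
t=27: L0/L1/L2 = -/F/- → run F
t=28: L0/L1/L2 = -/F/- → run F
t=29: L0/L1/L2 = -/F/- → run F
t=30: (idle)
t=31: (idle)
t=32: (idle)

completion order = E, A, D, C, F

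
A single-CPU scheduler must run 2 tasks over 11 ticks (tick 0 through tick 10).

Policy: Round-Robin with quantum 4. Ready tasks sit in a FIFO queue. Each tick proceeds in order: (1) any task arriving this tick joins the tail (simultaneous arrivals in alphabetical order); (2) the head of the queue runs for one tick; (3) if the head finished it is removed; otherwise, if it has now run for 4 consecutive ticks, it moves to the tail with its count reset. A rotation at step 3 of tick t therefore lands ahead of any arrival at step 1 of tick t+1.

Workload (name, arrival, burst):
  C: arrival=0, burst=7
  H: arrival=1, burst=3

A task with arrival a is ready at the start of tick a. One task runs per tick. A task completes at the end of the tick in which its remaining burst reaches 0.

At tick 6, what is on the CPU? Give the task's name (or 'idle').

running at tick 6 = H

t=0: queue=[C] q_used=0 → run C
t=1: queue=[C,H] q_used=1 → run C
t=2: queue=[C,H] q_used=2 → run C
t=3: queue=[C,H] q_used=3 → run C
t=4: queue=[H,C] q_used=0 → run H
t=5: queue=[H,C] q_used=1 → run H
t=6: queue=[H,C] q_used=2 → run H
t=7: queue=[C] q_used=0 → run C
t=8: queue=[C] q_used=1 → run C
t=9: queue=[C] q_used=2 → run C
t=10: (idle)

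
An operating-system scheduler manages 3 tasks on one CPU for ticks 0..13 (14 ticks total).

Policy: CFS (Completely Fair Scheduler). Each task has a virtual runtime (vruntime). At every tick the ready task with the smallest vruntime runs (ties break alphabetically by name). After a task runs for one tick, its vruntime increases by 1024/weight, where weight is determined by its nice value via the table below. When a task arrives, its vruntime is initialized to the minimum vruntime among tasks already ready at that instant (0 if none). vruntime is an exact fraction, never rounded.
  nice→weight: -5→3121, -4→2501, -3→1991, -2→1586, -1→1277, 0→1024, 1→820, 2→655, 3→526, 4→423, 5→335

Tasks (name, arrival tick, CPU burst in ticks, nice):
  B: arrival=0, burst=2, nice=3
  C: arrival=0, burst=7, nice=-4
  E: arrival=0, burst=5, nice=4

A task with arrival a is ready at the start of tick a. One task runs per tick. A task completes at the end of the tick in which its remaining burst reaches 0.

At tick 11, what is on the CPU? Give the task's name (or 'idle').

t=0: vr[B=0 C=0 E=0] → run B
t=1: vr[B=512/263 C=0 E=0] → run C
t=2: vr[B=512/263 C=1024/2501 E=0] → run E
t=3: vr[B=512/263 C=1024/2501 E=1024/423] → run C
t=4: vr[B=512/263 C=2048/2501 E=1024/423] → run C
t=5: vr[B=512/263 C=3072/2501 E=1024/423] → run C
t=6: vr[B=512/263 C=4096/2501 E=1024/423] → run C
t=7: vr[B=512/263 C=5120/2501 E=1024/423] → run B
t=8: vr[C=5120/2501 E=1024/423] → run C
t=9: vr[C=6144/2501 E=1024/423] → run E
t=10: vr[C=6144/2501 E=2048/423] → run C
t=11: vr[E=2048/423] → run E
t=12: vr[E=1024/141] → run E
t=13: vr[E=4096/423] → run E

running at tick 11 = E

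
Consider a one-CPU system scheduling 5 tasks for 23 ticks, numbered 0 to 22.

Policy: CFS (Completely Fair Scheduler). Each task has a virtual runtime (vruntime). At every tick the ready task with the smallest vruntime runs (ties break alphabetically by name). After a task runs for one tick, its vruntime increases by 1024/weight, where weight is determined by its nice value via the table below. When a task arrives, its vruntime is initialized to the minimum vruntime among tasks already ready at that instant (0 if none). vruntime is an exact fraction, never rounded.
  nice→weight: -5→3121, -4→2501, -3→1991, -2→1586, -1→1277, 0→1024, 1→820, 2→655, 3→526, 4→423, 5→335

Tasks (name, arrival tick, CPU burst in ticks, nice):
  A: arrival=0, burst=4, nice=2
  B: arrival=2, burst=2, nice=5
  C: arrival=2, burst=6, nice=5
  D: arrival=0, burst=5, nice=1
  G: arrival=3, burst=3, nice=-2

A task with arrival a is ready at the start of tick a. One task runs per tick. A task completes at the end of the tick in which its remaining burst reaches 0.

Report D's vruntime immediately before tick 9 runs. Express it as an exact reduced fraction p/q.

vruntime(D, start of tick 9) = 768/205

t=0: vr[A=0 D=0] → run A
t=1: vr[A=1024/655 D=0] → run D
t=2: vr[A=1024/655 B=256/205 C=256/205 D=256/205] → run B
t=3: vr[A=1024/655 B=59136/13735 C=256/205 D=256/205 G=256/205] → run C
t=4: vr[A=1024/655 B=59136/13735 C=59136/13735 D=256/205 G=256/205] → run D
t=5: vr[A=1024/655 B=59136/13735 C=59136/13735 D=512/205 G=256/205] → run G
t=6: vr[A=1024/655 B=59136/13735 C=59136/13735 D=512/205 G=307968/162565] → run A
t=7: vr[A=2048/655 B=59136/13735 C=59136/13735 D=512/205 G=307968/162565] → run G
t=8: vr[A=2048/655 B=59136/13735 C=59136/13735 D=512/205 G=412928/162565] → run D
t=9: vr[A=2048/655 B=59136/13735 C=59136/13735 D=768/205 G=412928/162565] → run G
t=10: vr[A=2048/655 B=59136/13735 C=59136/13735 D=768/205] → run A
t=11: vr[A=3072/655 B=59136/13735 C=59136/13735 D=768/205] → run D
t=12: vr[A=3072/655 B=59136/13735 C=59136/13735 D=1024/205] → run B
t=13: vr[A=3072/655 C=59136/13735 D=1024/205] → run C
t=14: vr[A=3072/655 C=20224/2747 D=1024/205] → run A
t=15: vr[C=20224/2747 D=1024/205] → run D
t=16: vr[C=20224/2747] → run C
t=17: vr[C=143104/13735] → run C
t=18: vr[C=185088/13735] → run C
t=19: vr[C=227072/13735] → run C
t=20: (idle)
t=21: (idle)
t=22: (idle)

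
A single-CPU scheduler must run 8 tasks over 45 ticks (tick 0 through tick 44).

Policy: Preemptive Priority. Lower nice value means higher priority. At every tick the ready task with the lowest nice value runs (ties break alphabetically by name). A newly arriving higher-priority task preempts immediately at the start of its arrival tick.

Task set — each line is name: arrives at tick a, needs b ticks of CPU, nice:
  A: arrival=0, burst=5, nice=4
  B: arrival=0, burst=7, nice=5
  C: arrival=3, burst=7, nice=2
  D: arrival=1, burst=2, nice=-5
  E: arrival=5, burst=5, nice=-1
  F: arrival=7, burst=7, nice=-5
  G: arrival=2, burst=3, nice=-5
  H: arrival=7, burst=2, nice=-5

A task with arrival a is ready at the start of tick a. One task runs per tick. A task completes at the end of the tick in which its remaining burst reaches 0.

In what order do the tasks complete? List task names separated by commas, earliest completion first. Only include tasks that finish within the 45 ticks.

t=0: ready={A,B} → run A
t=1: ready={A,B,D} → run D
t=2: ready={A,B,D,G} → run D
t=3: ready={A,B,C,G} → run G
t=4: ready={A,B,C,G} → run G
t=5: ready={A,B,C,E,G} → run G
t=6: ready={A,B,C,E} → run E
t=7: ready={A,B,C,E,F,H} → run F
t=8: ready={A,B,C,E,F,H} → run F
t=9: ready={A,B,C,E,F,H} → run F
t=10: ready={A,B,C,E,F,H} → run F
t=11: ready={A,B,C,E,F,H} → run F
t=12: ready={A,B,C,E,F,H} → run F
t=13: ready={A,B,C,E,F,H} → run F
t=14: ready={A,B,C,E,H} → run H
t=15: ready={A,B,C,E,H} → run H
t=16: ready={A,B,C,E} → run E
t=17: ready={A,B,C,E} → run E
t=18: ready={A,B,C,E} → run E
t=19: ready={A,B,C,E} → run E
t=20: ready={A,B,C} → run C
t=21: ready={A,B,C} → run C
t=22: ready={A,B,C} → run C
t=23: ready={A,B,C} → run C
t=24: ready={A,B,C} → run C
t=25: ready={A,B,C} → run C
t=26: ready={A,B,C} → run C
t=27: ready={A,B} → run A
t=28: ready={A,B} → run A
t=29: ready={A,B} → run A
t=30: ready={A,B} → run A
t=31: ready={B} → run B
t=32: ready={B} → run B
t=33: ready={B} → run B
t=34: ready={B} → run B
t=35: ready={B} → run B
t=36: ready={B} → run B
t=37: ready={B} → run B
t=38: (idle)
t=39: (idle)
t=40: (idle)
t=41: (idle)
t=42: (idle)
t=43: (idle)
t=44: (idle)

completion order = D, G, F, H, E, C, A, B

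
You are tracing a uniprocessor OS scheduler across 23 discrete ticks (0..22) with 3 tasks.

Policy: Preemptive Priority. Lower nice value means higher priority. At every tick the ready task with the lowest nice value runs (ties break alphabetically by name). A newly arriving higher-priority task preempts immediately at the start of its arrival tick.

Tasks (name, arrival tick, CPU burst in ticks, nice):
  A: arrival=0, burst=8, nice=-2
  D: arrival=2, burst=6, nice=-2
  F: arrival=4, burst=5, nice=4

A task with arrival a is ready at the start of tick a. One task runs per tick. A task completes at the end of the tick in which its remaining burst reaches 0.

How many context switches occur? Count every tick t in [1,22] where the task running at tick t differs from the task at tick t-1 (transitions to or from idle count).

t=0: ready={A} → run A
t=1: ready={A} → run A
t=2: ready={A,D} → run A
t=3: ready={A,D} → run A
t=4: ready={A,D,F} → run A
t=5: ready={A,D,F} → run A
t=6: ready={A,D,F} → run A
t=7: ready={A,D,F} → run A
t=8: ready={D,F} → run D
t=9: ready={D,F} → run D
t=10: ready={D,F} → run D
t=11: ready={D,F} → run D
t=12: ready={D,F} → run D
t=13: ready={D,F} → run D
t=14: ready={F} → run F
t=15: ready={F} → run F
t=16: ready={F} → run F
t=17: ready={F} → run F
t=18: ready={F} → run F
t=19: (idle)
t=20: (idle)
t=21: (idle)
t=22: (idle)

context switches = 3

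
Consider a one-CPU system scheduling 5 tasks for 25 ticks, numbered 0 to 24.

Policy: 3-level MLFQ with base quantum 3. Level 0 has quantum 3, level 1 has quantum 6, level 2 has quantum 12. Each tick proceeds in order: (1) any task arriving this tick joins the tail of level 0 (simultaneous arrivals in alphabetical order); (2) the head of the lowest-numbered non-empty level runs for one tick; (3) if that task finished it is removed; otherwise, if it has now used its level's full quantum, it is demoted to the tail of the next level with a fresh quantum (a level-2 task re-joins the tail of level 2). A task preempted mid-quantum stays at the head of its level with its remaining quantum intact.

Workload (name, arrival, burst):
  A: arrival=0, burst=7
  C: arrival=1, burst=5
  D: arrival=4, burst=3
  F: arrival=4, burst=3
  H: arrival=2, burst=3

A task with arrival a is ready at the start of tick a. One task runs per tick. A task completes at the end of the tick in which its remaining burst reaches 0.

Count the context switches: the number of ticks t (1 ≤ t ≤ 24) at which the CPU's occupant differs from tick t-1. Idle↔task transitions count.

t=0: L0/L1/L2 = A/-/- → run A
t=1: L0/L1/L2 = AC/-/- → run A
t=2: L0/L1/L2 = ACH/-/- → run A
t=3: L0/L1/L2 = CH/A/- → run C
t=4: L0/L1/L2 = CHDF/A/- → run C
t=5: L0/L1/L2 = CHDF/A/- → run C
t=6: L0/L1/L2 = HDF/AC/- → run H
t=7: L0/L1/L2 = HDF/AC/- → run H
t=8: L0/L1/L2 = HDF/AC/- → run H
t=9: L0/L1/L2 = DF/AC/- → run D
t=10: L0/L1/L2 = DF/AC/- → run D
t=11: L0/L1/L2 = DF/AC/- → run D
t=12: L0/L1/L2 = F/AC/- → run F
t=13: L0/L1/L2 = F/AC/- → run F
t=14: L0/L1/L2 = F/AC/- → run F
t=15: L0/L1/L2 = -/AC/- → run A
t=16: L0/L1/L2 = -/AC/- → run A
t=17: L0/L1/L2 = -/AC/- → run A
t=18: L0/L1/L2 = -/AC/- → run A
t=19: L0/L1/L2 = -/C/- → run C
t=20: L0/L1/L2 = -/C/- → run C
t=21: (idle)
t=22: (idle)
t=23: (idle)
t=24: (idle)

context switches = 7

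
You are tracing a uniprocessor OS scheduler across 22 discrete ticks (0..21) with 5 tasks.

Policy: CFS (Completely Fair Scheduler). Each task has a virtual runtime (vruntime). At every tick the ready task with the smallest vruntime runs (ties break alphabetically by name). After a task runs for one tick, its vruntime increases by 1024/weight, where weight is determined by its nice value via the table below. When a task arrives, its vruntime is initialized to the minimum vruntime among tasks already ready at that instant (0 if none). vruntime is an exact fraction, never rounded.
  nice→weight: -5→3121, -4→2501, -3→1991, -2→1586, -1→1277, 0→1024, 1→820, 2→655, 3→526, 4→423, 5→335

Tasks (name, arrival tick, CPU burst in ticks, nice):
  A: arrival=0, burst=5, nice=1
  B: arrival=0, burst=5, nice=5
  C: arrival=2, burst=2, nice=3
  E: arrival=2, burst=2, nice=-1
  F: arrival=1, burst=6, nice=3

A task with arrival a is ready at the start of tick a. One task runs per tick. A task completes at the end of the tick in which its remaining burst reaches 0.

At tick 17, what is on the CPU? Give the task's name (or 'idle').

t=0: vr[A=0 B=0] → run A
t=1: vr[A=256/205 B=0 F=0] → run B
t=2: vr[A=256/205 B=1024/335 C=0 E=0 F=0] → run C
t=3: vr[A=256/205 B=1024/335 C=512/263 E=0 F=0] → run E
t=4: vr[A=256/205 B=1024/335 C=512/263 E=1024/1277 F=0] → run F
t=5: vr[A=256/205 B=1024/335 C=512/263 E=1024/1277 F=512/263] → run E
t=6: vr[A=256/205 B=1024/335 C=512/263 F=512/263] → run A
t=7: vr[A=512/205 B=1024/335 C=512/263 F=512/263] → run C
t=8: vr[A=512/205 B=1024/335 F=512/263] → run F
t=9: vr[A=512/205 B=1024/335 F=1024/263] → run A
t=10: vr[A=768/205 B=1024/335 F=1024/263] → run B
t=11: vr[A=768/205 B=2048/335 F=1024/263] → run A
t=12: vr[A=1024/205 B=2048/335 F=1024/263] → run F
t=13: vr[A=1024/205 B=2048/335 F=1536/263] → run A
t=14: vr[B=2048/335 F=1536/263] → run F
t=15: vr[B=2048/335 F=2048/263] → run B
t=16: vr[B=3072/335 F=2048/263] → run F
t=17: vr[B=3072/335 F=2560/263] → run B
t=18: vr[B=4096/335 F=2560/263] → run F
t=19: vr[B=4096/335] → run B
t=20: (idle)
t=21: (idle)

running at tick 17 = B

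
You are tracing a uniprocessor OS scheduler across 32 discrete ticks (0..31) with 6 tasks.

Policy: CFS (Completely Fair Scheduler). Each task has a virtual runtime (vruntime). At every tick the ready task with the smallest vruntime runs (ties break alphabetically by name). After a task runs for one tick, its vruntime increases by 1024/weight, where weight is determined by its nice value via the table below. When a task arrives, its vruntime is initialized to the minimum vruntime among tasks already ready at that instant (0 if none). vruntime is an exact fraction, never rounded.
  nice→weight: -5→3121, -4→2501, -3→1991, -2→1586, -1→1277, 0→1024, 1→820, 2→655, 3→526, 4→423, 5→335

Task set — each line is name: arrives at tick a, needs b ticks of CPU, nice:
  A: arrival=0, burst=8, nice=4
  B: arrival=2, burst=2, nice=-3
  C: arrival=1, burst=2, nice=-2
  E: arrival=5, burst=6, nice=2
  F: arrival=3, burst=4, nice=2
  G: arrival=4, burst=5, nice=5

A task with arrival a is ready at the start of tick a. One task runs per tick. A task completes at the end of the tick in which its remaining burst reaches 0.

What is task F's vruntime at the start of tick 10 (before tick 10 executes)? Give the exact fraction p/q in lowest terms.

vruntime(F, start of tick 10) = 1103872/277065

t=0: vr[A=0] → run A
t=1: vr[A=1024/423 C=1024/423] → run A
t=2: vr[A=2048/423 B=1024/423 C=1024/423] → run B
t=3: vr[A=2048/423 B=2471936/842193 C=1024/423 F=1024/423] → run C
t=4: vr[A=2048/423 B=2471936/842193 C=1028608/335439 F=1024/423 G=1024/423] → run F
t=5: vr[A=2048/423 B=2471936/842193 C=1028608/335439 E=1024/423 F=1103872/277065 G=1024/423] → run E
t=6: vr[A=2048/423 B=2471936/842193 C=1028608/335439 E=1103872/277065 F=1103872/277065 G=1024/423] → run G
t=7: vr[A=2048/423 B=2471936/842193 C=1028608/335439 E=1103872/277065 F=1103872/277065 G=776192/141705] → run B
t=8: vr[A=2048/423 C=1028608/335439 E=1103872/277065 F=1103872/277065 G=776192/141705] → run C
t=9: vr[A=2048/423 E=1103872/277065 F=1103872/277065 G=776192/141705] → run E
t=10: vr[A=2048/423 E=1537024/277065 F=1103872/277065 G=776192/141705] → run F
t=11: vr[A=2048/423 E=1537024/277065 F=1537024/277065 G=776192/141705] → run A
t=12: vr[A=1024/141 E=1537024/277065 F=1537024/277065 G=776192/141705] → run G
t=13: vr[A=1024/141 E=1537024/277065 F=1537024/277065 G=1209344/141705] → run E
t=14: vr[A=1024/141 E=1970176/277065 F=1537024/277065 G=1209344/141705] → run F
t=15: vr[A=1024/141 E=1970176/277065 F=1970176/277065 G=1209344/141705] → run E
t=16: vr[A=1024/141 E=2403328/277065 F=1970176/277065 G=1209344/141705] → run F
t=17: vr[A=1024/141 E=2403328/277065 G=1209344/141705] → run A
t=18: vr[A=4096/423 E=2403328/277065 G=1209344/141705] → run G
t=19: vr[A=4096/423 E=2403328/277065 G=1642496/141705] → run E
t=20: vr[A=4096/423 E=567296/55413 G=1642496/141705] → run A
t=21: vr[A=5120/423 E=567296/55413 G=1642496/141705] → run E
t=22: vr[A=5120/423 G=1642496/141705] → run G
t=23: vr[A=5120/423 G=2075648/141705] → run A
t=24: vr[A=2048/141 G=2075648/141705] → run A
t=25: vr[A=7168/423 G=2075648/141705] → run G
t=26: vr[A=7168/423] → run A
t=27: (idle)
t=28: (idle)
t=29: (idle)
t=30: (idle)
t=31: (idle)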